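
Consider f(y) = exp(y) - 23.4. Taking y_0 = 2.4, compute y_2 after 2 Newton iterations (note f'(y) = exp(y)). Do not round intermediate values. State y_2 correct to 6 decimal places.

3.213490

y_0 = 2.400000: f = -12.376824, f' = 11.023176 → y_1 = 2.400000 - (-12.376824)/(11.023176) = 3.522800
y_1 = 3.522800: f = 10.479161, f' = 33.879161 → y_2 = 3.522800 - (10.479161)/(33.879161) = 3.213490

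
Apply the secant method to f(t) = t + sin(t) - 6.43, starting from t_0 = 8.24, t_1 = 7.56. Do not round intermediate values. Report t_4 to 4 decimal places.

Secant update: t_(k+1) = t_k − f(t_k)·(t_k − t_(k-1))/(f(t_k) − f(t_(k-1))).
f(t_0) = 2.736415, f(t_1) = 2.087098
t_2 = 7.560000 - (2.087098)·(7.560000 - 8.240000)/(2.087098 - (2.736415)) = 5.374281; f(t_2) = -1.844550
t_3 = 5.374281 - (-1.844550)·(5.374281 - 7.560000)/(-1.844550 - (2.087098)) = 6.399721; f(t_3) = 0.085992
t_4 = 6.399721 - (0.085992)·(6.399721 - 5.374281)/(0.085992 - (-1.844550)) = 6.354044; f(t_4) = -0.005156

6.3540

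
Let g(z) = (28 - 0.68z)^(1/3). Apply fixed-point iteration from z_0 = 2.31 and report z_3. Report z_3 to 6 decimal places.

2.961970

z_1 = g(2.310000) = 2.978709
z_2 = g(2.978709) = 2.961526
z_3 = g(2.961526) = 2.961970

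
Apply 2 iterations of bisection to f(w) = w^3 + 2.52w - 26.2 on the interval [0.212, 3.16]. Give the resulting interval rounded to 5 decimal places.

f(0.212000) = -25.656232, f(3.160000) = 13.317696 (opposite signs)
step 1: m = 1.686000, f(m) = -17.158663 < 0 → root in [1.686000, 3.160000]
step 2: m = 2.423000, f(m) = -5.868779 < 0 → root in [2.423000, 3.160000]

[2.42300, 3.16000]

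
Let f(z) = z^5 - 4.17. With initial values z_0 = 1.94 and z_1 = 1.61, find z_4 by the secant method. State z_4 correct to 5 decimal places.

f(z_0) = 23.309489, f(z_1) = 6.647562
z_2 = 1.610000 - (6.647562)·(1.610000 - 1.940000)/(6.647562 - (23.309489)) = 1.478341; f(z_2) = 2.891108
z_3 = 1.478341 - (2.891108)·(1.478341 - 1.610000)/(2.891108 - (6.647562)) = 1.377011; f(z_3) = 0.780933
z_4 = 1.377011 - (0.780933)·(1.377011 - 1.478341)/(0.780933 - (2.891108)) = 1.339511; f(z_4) = 0.142521

1.33951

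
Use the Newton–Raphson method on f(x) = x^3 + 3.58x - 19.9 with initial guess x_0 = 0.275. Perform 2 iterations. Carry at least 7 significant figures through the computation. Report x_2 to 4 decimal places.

3.5783

f'(x) = 3x^2 + 3.58
x_0 = 0.275000: f = -18.894703, f' = 3.806875 → x_1 = 0.275000 - (-18.894703)/(3.806875) = 5.238311
x_1 = 5.238311: f = 142.591862, f' = 85.899695 → x_2 = 5.238311 - (142.591862)/(85.899695) = 3.578330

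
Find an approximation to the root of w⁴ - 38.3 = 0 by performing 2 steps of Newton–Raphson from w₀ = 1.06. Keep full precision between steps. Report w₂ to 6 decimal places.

Newton update: w ← w − f(w)/f'(w).
f'(w) = 4w³
w_0 = 1.060000: f = -37.037523, f' = 4.764064 → w_1 = 1.060000 - (-37.037523)/(4.764064) = 8.834355
w_1 = 8.834355: f = 6052.850303, f' = 2757.937871 → w_2 = 8.834355 - (6052.850303)/(2757.937871) = 6.639653

6.639653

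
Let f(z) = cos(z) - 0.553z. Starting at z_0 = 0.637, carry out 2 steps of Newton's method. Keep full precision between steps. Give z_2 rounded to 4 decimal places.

Newton update: z ← z − f(z)/f'(z).
f'(z) = -sin(z) - 0.553
z_0 = 0.637000: f = 0.451623, f' = -1.147786 → z_1 = 0.637000 - (0.451623)/(-1.147786) = 1.030473
z_1 = 1.030473: f = -0.055438, f' = -1.410542 → z_2 = 1.030473 - (-0.055438)/(-1.410542) = 0.991170

0.9912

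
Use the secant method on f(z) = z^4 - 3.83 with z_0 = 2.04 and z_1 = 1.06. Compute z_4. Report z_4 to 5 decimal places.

f(z_0) = 13.488915, f(z_1) = -2.567523
z_2 = 1.060000 - (-2.567523)·(1.060000 - 2.040000)/(-2.567523 - (13.488915)) = 1.216708; f(z_2) = -1.638480
z_3 = 1.216708 - (-1.638480)·(1.216708 - 1.060000)/(-1.638480 - (-2.567523)) = 1.493082; f(z_3) = 1.139744
z_4 = 1.493082 - (1.139744)·(1.493082 - 1.216708)/(1.139744 - (-1.638480)) = 1.379701; f(z_4) = -0.206398

1.37970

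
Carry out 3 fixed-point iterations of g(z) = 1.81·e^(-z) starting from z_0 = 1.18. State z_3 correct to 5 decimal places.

z_1 = g(1.180000) = 0.556175
z_2 = g(0.556175) = 1.037851
z_3 = g(1.037851) = 0.641129

0.64113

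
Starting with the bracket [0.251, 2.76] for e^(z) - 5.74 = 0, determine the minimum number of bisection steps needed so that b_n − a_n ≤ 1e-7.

25

Initial width b − a = 2.76 − 0.251 = 2.509000.
After n steps the width is (b−a)/2^n; need (b−a)/2^n ≤ 1e-7.
So n ≥ log₂(2.509000/1e-7) = log₂(25090000.0000) ≈ 24.5806.
Hence n = 25.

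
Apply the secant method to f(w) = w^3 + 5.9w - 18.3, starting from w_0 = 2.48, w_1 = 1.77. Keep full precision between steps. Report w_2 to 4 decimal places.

1.8881

f(w_0) = 11.584992, f(w_1) = -2.311767
w_2 = 1.770000 - (-2.311767)·(1.770000 - 2.480000)/(-2.311767 - (11.584992)) = 1.888111; f(w_2) = -0.429106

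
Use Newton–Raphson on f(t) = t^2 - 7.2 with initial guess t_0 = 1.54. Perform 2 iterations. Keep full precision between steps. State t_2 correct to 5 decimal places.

2.71226

f'(t) = 2t
t_0 = 1.540000: f = -4.828400, f' = 3.080000 → t_1 = 1.540000 - (-4.828400)/(3.080000) = 3.107662
t_1 = 3.107662: f = 2.457565, f' = 6.215325 → t_2 = 3.107662 - (2.457565)/(6.215325) = 2.712258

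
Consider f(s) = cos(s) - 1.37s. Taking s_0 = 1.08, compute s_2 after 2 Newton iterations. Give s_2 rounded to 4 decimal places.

0.6019

f'(s) = -sin(s) - 1.37
s_0 = 1.080000: f = -1.008272, f' = -2.251958 → s_1 = 1.080000 - (-1.008272)/(-2.251958) = 0.632269
s_1 = 0.632269: f = -0.059520, f' = -1.960977 → s_2 = 0.632269 - (-0.059520)/(-1.960977) = 0.601917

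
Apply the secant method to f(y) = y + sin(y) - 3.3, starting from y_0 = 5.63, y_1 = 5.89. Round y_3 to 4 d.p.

4.4390

Secant update: y_(k+1) = y_k − f(y_k)·(y_k − y_(k-1))/(f(y_k) − f(y_(k-1))).
f(y_0) = 1.722281, f(y_1) = 2.206867
y_2 = 5.890000 - (2.206867)·(5.890000 - 5.630000)/(2.206867 - (1.722281)) = 4.705928; f(y_2) = 0.405948
y_3 = 4.705928 - (0.405948)·(4.705928 - 5.890000)/(0.405948 - (2.206867)) = 4.439024; f(y_3) = 0.176156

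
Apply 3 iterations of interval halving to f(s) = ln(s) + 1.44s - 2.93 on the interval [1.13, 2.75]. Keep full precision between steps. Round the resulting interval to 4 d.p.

f(1.130000) = -1.180582, f(2.750000) = 2.041601 (opposite signs)
step 1: m = 1.940000, f(m) = 0.526288 > 0 → root in [1.130000, 1.940000]
step 2: m = 1.535000, f(m) = -0.291070 < 0 → root in [1.535000, 1.940000]
step 3: m = 1.737500, f(m) = 0.124447 > 0 → root in [1.535000, 1.737500]

[1.5350, 1.7375]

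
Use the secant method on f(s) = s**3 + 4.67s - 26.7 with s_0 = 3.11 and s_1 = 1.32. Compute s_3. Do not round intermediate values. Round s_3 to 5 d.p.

2.59614

f(s_0) = 17.903931, f(s_1) = -18.235632
s_2 = 1.320000 - (-18.235632)·(1.320000 - 3.110000)/(-18.235632 - (17.903931)) = 2.223215; f(s_2) = -5.328942
s_3 = 2.223215 - (-5.328942)·(2.223215 - 1.320000)/(-5.328942 - (-18.235632)) = 2.596136; f(s_3) = 2.921705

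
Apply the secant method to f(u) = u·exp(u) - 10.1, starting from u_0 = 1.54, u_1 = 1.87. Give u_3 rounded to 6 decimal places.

f(u_0) = -2.916531, f(u_1) = 2.033114
u_2 = 1.870000 - (2.033114)·(1.870000 - 1.540000)/(2.033114 - (-2.916531)) = 1.734449; f(u_2) = -0.272945
u_3 = 1.734449 - (-0.272945)·(1.734449 - 1.870000)/(-0.272945 - (2.033114)) = 1.750493; f(u_3) = -0.021639

1.750493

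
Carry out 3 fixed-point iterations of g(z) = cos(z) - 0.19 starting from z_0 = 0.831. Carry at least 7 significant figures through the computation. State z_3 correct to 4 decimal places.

0.5780

z_1 = g(0.831000) = 0.484137
z_2 = g(0.484137) = 0.695077
z_3 = g(0.695077) = 0.578005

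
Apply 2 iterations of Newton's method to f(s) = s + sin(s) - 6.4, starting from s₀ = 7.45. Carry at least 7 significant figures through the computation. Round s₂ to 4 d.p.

6.3450

f'(s) = 1 + cos(s)
s_0 = 7.450000: f = 1.969503, f' = 1.393083 → s_1 = 7.450000 - (1.969503)/(1.393083) = 6.036227
s_1 = 6.036227: f = -0.608230, f' = 1.969660 → s_2 = 6.036227 - (-0.608230)/(1.969660) = 6.345026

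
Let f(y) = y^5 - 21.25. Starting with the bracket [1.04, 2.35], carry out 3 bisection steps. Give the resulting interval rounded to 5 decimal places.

[1.69500, 1.85875]

f(1.040000) = -20.033347, f(2.350000) = 50.420315 (opposite signs)
step 1: m = 1.695000, f(m) = -7.259008 < 0 → root in [1.695000, 2.350000]
step 2: m = 2.022500, f(m) = 12.590958 > 0 → root in [1.695000, 2.022500]
step 3: m = 1.858750, f(m) = 0.937323 > 0 → root in [1.695000, 1.858750]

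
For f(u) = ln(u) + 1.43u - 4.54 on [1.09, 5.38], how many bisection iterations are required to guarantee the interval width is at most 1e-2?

Initial width b − a = 5.38 − 1.09 = 4.290000.
After n steps the width is (b−a)/2^n; need (b−a)/2^n ≤ 1e-2.
So n ≥ log₂(4.290000/1e-2) = log₂(429.0000) ≈ 8.7448.
Hence n = 9.

9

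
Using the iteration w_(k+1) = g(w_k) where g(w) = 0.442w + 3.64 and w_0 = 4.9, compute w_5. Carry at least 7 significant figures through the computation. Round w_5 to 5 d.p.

w_1 = g(4.900000) = 5.805800
w_2 = g(5.805800) = 6.206164
w_3 = g(6.206164) = 6.383124
w_4 = g(6.383124) = 6.461341
w_5 = g(6.461341) = 6.495913

6.49591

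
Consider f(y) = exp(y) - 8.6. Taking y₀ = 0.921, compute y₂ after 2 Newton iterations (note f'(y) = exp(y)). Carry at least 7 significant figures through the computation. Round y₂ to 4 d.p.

2.6481

Newton update: y ← y − f(y)/f'(y).
y_0 = 0.921000: f = -6.088199, f' = 2.511801 → y_1 = 0.921000 - (-6.088199)/(2.511801) = 3.344838
y_1 = 3.344838: f = 19.755987, f' = 28.355987 → y_2 = 3.344838 - (19.755987)/(28.355987) = 2.648125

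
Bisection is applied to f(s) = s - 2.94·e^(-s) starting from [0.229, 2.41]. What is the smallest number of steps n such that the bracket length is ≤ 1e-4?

15

Initial width b − a = 2.41 − 0.229 = 2.181000.
After n steps the width is (b−a)/2^n; need (b−a)/2^n ≤ 1e-4.
So n ≥ log₂(2.181000/1e-4) = log₂(21810.0000) ≈ 14.4127.
Hence n = 15.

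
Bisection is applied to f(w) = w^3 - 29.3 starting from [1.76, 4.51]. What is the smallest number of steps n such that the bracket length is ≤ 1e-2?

9

Initial width b − a = 4.51 − 1.76 = 2.750000.
After n steps the width is (b−a)/2^n; need (b−a)/2^n ≤ 1e-2.
So n ≥ log₂(2.750000/1e-2) = log₂(275.0000) ≈ 8.1033.
Hence n = 9.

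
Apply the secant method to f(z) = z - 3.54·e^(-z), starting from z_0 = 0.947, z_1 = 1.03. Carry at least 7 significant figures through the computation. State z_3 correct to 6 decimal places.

Secant update: z_(k+1) = z_k − f(z_k)·(z_k − z_(k-1))/(f(z_k) − f(z_(k-1))).
f(z_0) = -0.426177, f(z_1) = -0.233805
z_2 = 1.030000 - (-0.233805)·(1.030000 - 0.947000)/(-0.233805 - (-0.426177)) = 1.130876; f(z_2) = -0.011660
z_3 = 1.130876 - (-0.011660)·(1.130876 - 1.030000)/(-0.011660 - (-0.233805)) = 1.136171; f(z_3) = -0.000332

1.136171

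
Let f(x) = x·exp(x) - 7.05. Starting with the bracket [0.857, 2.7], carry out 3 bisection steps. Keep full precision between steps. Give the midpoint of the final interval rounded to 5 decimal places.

1.43294

f(0.857000) = -5.030838, f(2.700000) = 33.125276 (opposite signs)
step 1: m = 1.778500, f(m) = 3.480442 > 0 → root in [0.857000, 1.778500]
step 2: m = 1.317750, f(m) = -2.128193 < 0 → root in [1.317750, 1.778500]
step 3: m = 1.548125, f(m) = 0.230281 > 0 → root in [1.317750, 1.548125]
Midpoint of [1.317750, 1.548125] = 1.432938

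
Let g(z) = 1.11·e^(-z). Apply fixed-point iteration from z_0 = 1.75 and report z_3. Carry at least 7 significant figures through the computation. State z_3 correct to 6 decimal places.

0.444451

z_1 = g(1.750000) = 0.192889
z_2 = g(0.192889) = 0.915277
z_3 = g(0.915277) = 0.444451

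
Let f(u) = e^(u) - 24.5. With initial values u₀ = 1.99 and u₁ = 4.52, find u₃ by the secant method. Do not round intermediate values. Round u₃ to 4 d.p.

2.8149

f(u_0) = -17.184466, f(u_1) = 67.335598
u_2 = 4.520000 - (67.335598)·(4.520000 - 1.990000)/(67.335598 - (-17.184466)) = 2.504395; f(u_2) = -12.263846
u_3 = 2.504395 - (-12.263846)·(2.504395 - 4.520000)/(-12.263846 - (67.335598)) = 2.814938; f(u_3) = -7.807855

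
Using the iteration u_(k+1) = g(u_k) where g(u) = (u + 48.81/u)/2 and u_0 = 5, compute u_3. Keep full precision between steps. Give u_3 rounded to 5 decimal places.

u_1 = g(5.000000) = 7.381000
u_2 = g(7.381000) = 6.996963
u_3 = g(6.996963) = 6.986423

6.98642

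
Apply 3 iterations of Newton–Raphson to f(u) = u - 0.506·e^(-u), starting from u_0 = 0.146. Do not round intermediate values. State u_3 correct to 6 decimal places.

f'(u) = 1 + 0.506·e^(-u)
u_0 = 0.146000: f = -0.291264, f' = 1.437264 → u_1 = 0.146000 - (-0.291264)/(1.437264) = 0.348652
u_1 = 0.348652: f = -0.008402, f' = 1.357053 → u_2 = 0.348652 - (-0.008402)/(1.357053) = 0.354843
u_2 = 0.354843: f = -0.000007, f' = 1.354850 → u_3 = 0.354843 - (-0.000007)/(1.354850) = 0.354848

0.354848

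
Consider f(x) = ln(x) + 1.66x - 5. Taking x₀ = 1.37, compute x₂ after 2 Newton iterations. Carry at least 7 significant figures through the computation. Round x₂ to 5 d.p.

Newton update: x ← x − f(x)/f'(x).
f'(x) = 1/x + 1.66
x_0 = 1.370000: f = -2.410989, f' = 2.389927 → x_1 = 1.370000 - (-2.410989)/(2.389927) = 2.378813
x_1 = 2.378813: f = -0.184569, f' = 2.080378 → x_2 = 2.378813 - (-0.184569)/(2.080378) = 2.467532

2.46753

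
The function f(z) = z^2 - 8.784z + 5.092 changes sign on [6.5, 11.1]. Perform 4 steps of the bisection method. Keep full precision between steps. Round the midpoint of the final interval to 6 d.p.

8.081250

f(6.500000) = -9.754000, f(11.100000) = 30.799600 (opposite signs)
step 1: m = 8.800000, f(m) = 5.232800 > 0 → root in [6.500000, 8.800000]
step 2: m = 7.650000, f(m) = -3.583100 < 0 → root in [7.650000, 8.800000]
step 3: m = 8.225000, f(m) = 0.494225 > 0 → root in [7.650000, 8.225000]
step 4: m = 7.937500, f(m) = -1.627094 < 0 → root in [7.937500, 8.225000]
Midpoint of [7.937500, 8.225000] = 8.081250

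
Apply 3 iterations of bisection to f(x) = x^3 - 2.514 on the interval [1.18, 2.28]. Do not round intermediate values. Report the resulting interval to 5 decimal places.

f(1.180000) = -0.870968, f(2.280000) = 9.338352 (opposite signs)
step 1: m = 1.730000, f(m) = 2.663717 > 0 → root in [1.180000, 1.730000]
step 2: m = 1.455000, f(m) = 0.566271 > 0 → root in [1.180000, 1.455000]
step 3: m = 1.317500, f(m) = -0.227075 < 0 → root in [1.317500, 1.455000]

[1.31750, 1.45500]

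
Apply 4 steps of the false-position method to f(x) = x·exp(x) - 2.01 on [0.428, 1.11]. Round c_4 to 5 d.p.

0.85438

False-position update: c = (a·f(b) − b·f(a))/(f(b) − f(a)); replace the endpoint whose sign matches f(c).
f(0.428000) = -1.353368, f(1.110000) = 1.358138
step 1: c = 0.768400, f(c) = -0.353088 < 0 → new bracket [0.768400, 1.110000]
step 2: c = 0.838885, f(c) = -0.069001 < 0 → new bracket [0.838885, 1.110000]
step 3: c = 0.851993, f(c) = -0.012661 < 0 → new bracket [0.851993, 1.110000]
step 4: c = 0.854376, f(c) = -0.002296 < 0 → new bracket [0.854376, 1.110000]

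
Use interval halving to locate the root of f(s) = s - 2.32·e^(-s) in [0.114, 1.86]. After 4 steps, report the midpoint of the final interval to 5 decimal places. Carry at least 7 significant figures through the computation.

0.93244

f(0.114000) = -1.956038, f(1.860000) = 1.498839 (opposite signs)
step 1: m = 0.987000, f(m) = 0.122352 > 0 → root in [0.114000, 0.987000]
step 2: m = 0.550500, f(m) = -0.787354 < 0 → root in [0.550500, 0.987000]
step 3: m = 0.768750, f(m) = -0.306784 < 0 → root in [0.768750, 0.987000]
step 4: m = 0.877875, f(m) = -0.086468 < 0 → root in [0.877875, 0.987000]
Midpoint of [0.877875, 0.987000] = 0.932438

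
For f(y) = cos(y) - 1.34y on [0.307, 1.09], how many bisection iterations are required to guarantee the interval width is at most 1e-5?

17

Initial width b − a = 1.09 − 0.307 = 0.783000.
After n steps the width is (b−a)/2^n; need (b−a)/2^n ≤ 1e-5.
So n ≥ log₂(0.783000/1e-5) = log₂(78300.0000) ≈ 16.2567.
Hence n = 17.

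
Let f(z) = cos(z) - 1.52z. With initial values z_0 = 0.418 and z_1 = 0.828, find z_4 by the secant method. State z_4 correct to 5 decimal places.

0.55808

f(z_0) = 0.278543, f(z_1) = -0.582210
z_2 = 0.828000 - (-0.582210)·(0.828000 - 0.418000)/(-0.582210 - (0.278543)) = 0.550678; f(z_2) = 0.015140
z_3 = 0.550678 - (0.015140)·(0.550678 - 0.828000)/(0.015140 - (-0.582210)) = 0.557707; f(z_3) = 0.000757
z_4 = 0.557707 - (0.000757)·(0.557707 - 0.550678)/(0.000757 - (0.015140)) = 0.558077; f(z_4) = -0.000001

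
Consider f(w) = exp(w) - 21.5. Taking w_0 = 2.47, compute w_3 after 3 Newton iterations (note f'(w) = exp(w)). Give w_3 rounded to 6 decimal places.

3.068307

w_0 = 2.470000: f = -9.677553, f' = 11.822447 → w_1 = 2.470000 - (-9.677553)/(11.822447) = 3.288574
w_1 = 3.288574: f = 5.304626, f' = 26.804626 → w_2 = 3.288574 - (5.304626)/(26.804626) = 3.090675
w_2 = 3.090675: f = 0.491914, f' = 21.991914 → w_3 = 3.090675 - (0.491914)/(21.991914) = 3.068307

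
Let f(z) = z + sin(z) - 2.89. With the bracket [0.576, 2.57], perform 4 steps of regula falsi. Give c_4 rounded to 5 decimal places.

2.03574

False-position update: c = (a·f(b) − b·f(a))/(f(b) − f(a)); replace the endpoint whose sign matches f(c).
f(0.576000) = -1.769326, f(2.570000) = 0.220972
step 1: c = 2.348617, f(c) = 0.171061 > 0 → new bracket [0.576000, 2.348617]
step 2: c = 2.192346, f(c) = 0.115323 > 0 → new bracket [0.576000, 2.192346]
step 3: c = 2.093440, f(c) = 0.069943 > 0 → new bracket [0.576000, 2.093440]
step 4: c = 2.035736, f(c) = 0.039585 > 0 → new bracket [0.576000, 2.035736]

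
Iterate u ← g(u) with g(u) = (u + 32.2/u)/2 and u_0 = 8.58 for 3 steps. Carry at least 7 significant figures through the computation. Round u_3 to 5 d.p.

u_1 = g(8.580000) = 6.166457
u_2 = g(6.166457) = 5.694128
u_3 = g(5.694128) = 5.674538

5.67454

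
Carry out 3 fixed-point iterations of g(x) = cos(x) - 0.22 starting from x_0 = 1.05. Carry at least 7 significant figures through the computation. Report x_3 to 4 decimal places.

x_1 = g(1.050000) = 0.277571
x_2 = g(0.277571) = 0.741724
x_3 = g(0.741724) = 0.517305

0.5173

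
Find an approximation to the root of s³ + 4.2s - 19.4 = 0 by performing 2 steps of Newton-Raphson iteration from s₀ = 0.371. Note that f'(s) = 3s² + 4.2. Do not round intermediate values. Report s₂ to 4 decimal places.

2.9493

Newton update: s ← s − f(s)/f'(s).
s_0 = 0.371000: f = -17.790735, f' = 4.612923 → s_1 = 0.371000 - (-17.790735)/(4.612923) = 4.227716
s_1 = 4.227716: f = 73.920854, f' = 57.820755 → s_2 = 4.227716 - (73.920854)/(57.820755) = 2.949268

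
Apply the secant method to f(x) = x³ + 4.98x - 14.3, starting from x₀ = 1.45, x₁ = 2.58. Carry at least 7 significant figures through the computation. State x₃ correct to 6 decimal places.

1.743577

f(x_0) = -4.030375, f(x_1) = 15.721912
x_2 = 2.580000 - (15.721912)·(2.580000 - 1.450000)/(15.721912 - (-4.030375)) = 1.680572; f(x_2) = -1.184275
x_3 = 1.680572 - (-1.184275)·(1.680572 - 2.580000)/(-1.184275 - (15.721912)) = 1.743577; f(x_3) = -0.316410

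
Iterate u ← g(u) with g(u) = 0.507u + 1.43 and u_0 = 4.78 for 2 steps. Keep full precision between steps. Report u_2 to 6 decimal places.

u_1 = g(4.780000) = 3.853460
u_2 = g(3.853460) = 3.383704

3.383704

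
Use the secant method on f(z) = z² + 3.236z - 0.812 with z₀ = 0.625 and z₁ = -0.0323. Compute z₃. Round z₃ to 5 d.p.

0.23613

Secant update: z_(k+1) = z_k − f(z_k)·(z_k − z_(k-1))/(f(z_k) − f(z_(k-1))).
f(z_0) = 1.601125, f(z_1) = -0.915480
z_2 = -0.032300 - (-0.915480)·(-0.032300 - 0.625000)/(-0.915480 - (1.601125)) = 0.206810; f(z_2) = -0.099993
z_3 = 0.206810 - (-0.099993)·(0.206810 - -0.032300)/(-0.099993 - (-0.915480)) = 0.236129; f(z_3) = 0.007870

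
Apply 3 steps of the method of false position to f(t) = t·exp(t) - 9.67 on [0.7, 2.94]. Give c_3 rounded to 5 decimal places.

False-position update: c = (a·f(b) − b·f(a))/(f(b) − f(a)); replace the endpoint whose sign matches f(c).
f(0.700000) = -8.260373, f(2.940000) = 45.942588
step 1: c = 1.041369, f(c) = -6.719702 < 0 → new bracket [1.041369, 2.940000]
step 2: c = 1.283635, f(c) = -5.036419 < 0 → new bracket [1.283635, 2.940000]
step 3: c = 1.447273, f(c) = -3.516907 < 0 → new bracket [1.447273, 2.940000]

1.44727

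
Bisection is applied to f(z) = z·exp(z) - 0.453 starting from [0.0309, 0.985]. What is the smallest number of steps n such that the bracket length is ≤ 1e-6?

20

Initial width b − a = 0.985 − 0.0309 = 0.954100.
After n steps the width is (b−a)/2^n; need (b−a)/2^n ≤ 1e-6.
So n ≥ log₂(0.954100/1e-6) = log₂(954100.0000) ≈ 19.8638.
Hence n = 20.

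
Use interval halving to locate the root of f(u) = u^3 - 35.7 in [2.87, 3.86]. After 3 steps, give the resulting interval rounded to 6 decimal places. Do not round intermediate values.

f(2.870000) = -12.060097, f(3.860000) = 21.812456 (opposite signs)
step 1: m = 3.365000, f(m) = 2.402652 > 0 → root in [2.870000, 3.365000]
step 2: m = 3.117500, f(m) = -5.401622 < 0 → root in [3.117500, 3.365000]
step 3: m = 3.241250, f(m) = -1.648395 < 0 → root in [3.241250, 3.365000]

[3.241250, 3.365000]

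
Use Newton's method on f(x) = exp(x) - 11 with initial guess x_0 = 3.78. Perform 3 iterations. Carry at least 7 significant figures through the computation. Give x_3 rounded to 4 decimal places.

2.4106

f'(x) = exp(x)
x_0 = 3.780000: f = 32.816042, f' = 43.816042 → x_1 = 3.780000 - (32.816042)/(43.816042) = 3.031050
x_1 = 3.031050: f = 9.718968, f' = 20.718968 → x_2 = 3.031050 - (9.718968)/(20.718968) = 2.561964
x_2 = 2.561964: f = 1.961249, f' = 12.961249 → x_3 = 2.561964 - (1.961249)/(12.961249) = 2.410648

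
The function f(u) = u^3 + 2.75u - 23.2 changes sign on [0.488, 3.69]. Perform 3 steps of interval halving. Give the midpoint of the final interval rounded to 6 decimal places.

f(0.488000) = -21.741786, f(3.690000) = 37.190909 (opposite signs)
step 1: m = 2.089000, f(m) = -8.339019 < 0 → root in [2.089000, 3.690000]
step 2: m = 2.889500, f(m) = 8.871168 > 0 → root in [2.089000, 2.889500]
step 3: m = 2.489250, f(m) = -0.930260 < 0 → root in [2.489250, 2.889500]
Midpoint of [2.489250, 2.889500] = 2.689375

2.689375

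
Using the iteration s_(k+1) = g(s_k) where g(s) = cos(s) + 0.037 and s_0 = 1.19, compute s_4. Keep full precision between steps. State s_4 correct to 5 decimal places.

s_1 = g(1.190000) = 0.408660
s_2 = g(0.408660) = 0.954654
s_3 = g(0.954654) = 0.614891
s_4 = g(0.614891) = 0.853836

0.85384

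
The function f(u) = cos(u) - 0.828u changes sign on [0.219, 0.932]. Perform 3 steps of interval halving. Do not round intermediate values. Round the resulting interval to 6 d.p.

[0.753750, 0.842875]

f(0.219000) = 0.794783, f(0.932000) = -0.175466 (opposite signs)
step 1: m = 0.575500, f(m) = 0.362406 > 0 → root in [0.575500, 0.932000]
step 2: m = 0.753750, f(m) = 0.105023 > 0 → root in [0.753750, 0.932000]
step 3: m = 0.842875, f(m) = -0.032581 < 0 → root in [0.753750, 0.842875]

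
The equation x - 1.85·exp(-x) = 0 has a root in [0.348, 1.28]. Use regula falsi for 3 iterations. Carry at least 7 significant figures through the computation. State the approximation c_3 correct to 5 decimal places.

0.81773

f(0.348000) = -0.958283, f(1.280000) = 0.765631
step 1: c = 0.866077, f(c) = 0.087970 > 0 → new bracket [0.348000, 0.866077]
step 2: c = 0.822516, f(c) = 0.009766 > 0 → new bracket [0.348000, 0.822516]
step 3: c = 0.817730, f(c) = 0.001079 > 0 → new bracket [0.348000, 0.817730]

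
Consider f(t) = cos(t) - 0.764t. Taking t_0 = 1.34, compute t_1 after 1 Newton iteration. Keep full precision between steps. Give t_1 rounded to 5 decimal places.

0.88244

Newton update: t ← t − f(t)/f'(t).
f'(t) = -sin(t) - 0.764
t_0 = 1.340000: f = -0.795007, f' = -1.737485 → t_1 = 1.340000 - (-0.795007)/(-1.737485) = 0.882438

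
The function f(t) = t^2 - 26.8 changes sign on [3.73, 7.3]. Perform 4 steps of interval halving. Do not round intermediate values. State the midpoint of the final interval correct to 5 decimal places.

f(3.730000) = -12.887100, f(7.300000) = 26.490000 (opposite signs)
step 1: m = 5.515000, f(m) = 3.615225 > 0 → root in [3.730000, 5.515000]
step 2: m = 4.622500, f(m) = -5.432494 < 0 → root in [4.622500, 5.515000]
step 3: m = 5.068750, f(m) = -1.107773 < 0 → root in [5.068750, 5.515000]
step 4: m = 5.291875, f(m) = 1.203941 > 0 → root in [5.068750, 5.291875]
Midpoint of [5.068750, 5.291875] = 5.180312

5.18031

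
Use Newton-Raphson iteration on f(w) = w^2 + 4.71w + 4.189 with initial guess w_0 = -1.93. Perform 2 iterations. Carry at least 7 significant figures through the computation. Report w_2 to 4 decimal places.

f'(w) = 2w + 4.71
w_0 = -1.930000: f = -1.176400, f' = 0.850000 → w_1 = -1.930000 - (-1.176400)/(0.850000) = -0.546000
w_1 = -0.546000: f = 1.915456, f' = 3.618000 → w_2 = -0.546000 - (1.915456)/(3.618000) = -1.075424

-1.0754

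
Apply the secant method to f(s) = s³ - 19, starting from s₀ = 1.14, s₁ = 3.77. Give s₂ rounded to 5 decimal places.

f(s_0) = -17.518456, f(s_1) = 34.582633
s_2 = 3.770000 - (34.582633)·(3.770000 - 1.140000)/(34.582633 - (-17.518456)) = 2.024310; f(s_2) = -10.704714

2.02431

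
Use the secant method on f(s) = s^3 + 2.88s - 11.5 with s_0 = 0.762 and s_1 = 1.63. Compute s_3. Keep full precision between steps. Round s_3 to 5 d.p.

1.82629

Secant update: s_(k+1) = s_k − f(s_k)·(s_k − s_(k-1))/(f(s_k) − f(s_(k-1))).
f(s_0) = -8.862989, f(s_1) = -2.474853
s_2 = 1.630000 - (-2.474853)·(1.630000 - 0.762000)/(-2.474853 - (-8.862989)) = 1.966275; f(s_2) = 1.764962
s_3 = 1.966275 - (1.764962)·(1.966275 - 1.630000)/(1.764962 - (-2.474853)) = 1.826290; f(s_3) = -0.149000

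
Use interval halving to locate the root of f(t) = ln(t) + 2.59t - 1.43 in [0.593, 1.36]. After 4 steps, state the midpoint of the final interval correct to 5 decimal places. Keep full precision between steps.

f(0.593000) = -0.416691, f(1.360000) = 2.399885 (opposite signs)
step 1: m = 0.976500, f(m) = 1.075354 > 0 → root in [0.593000, 0.976500]
step 2: m = 0.784750, f(m) = 0.360112 > 0 → root in [0.593000, 0.784750]
step 3: m = 0.688875, f(m) = -0.018509 < 0 → root in [0.688875, 0.784750]
step 4: m = 0.736813, f(m) = 0.172923 > 0 → root in [0.688875, 0.736813]
Midpoint of [0.688875, 0.736813] = 0.712844

0.71284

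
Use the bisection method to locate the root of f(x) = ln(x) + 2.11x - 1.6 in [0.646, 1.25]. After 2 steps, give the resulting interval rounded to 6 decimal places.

f(0.646000) = -0.673896, f(1.250000) = 1.260644 (opposite signs)
step 1: m = 0.948000, f(m) = 0.346879 > 0 → root in [0.646000, 0.948000]
step 2: m = 0.797000, f(m) = -0.145231 < 0 → root in [0.797000, 0.948000]

[0.797000, 0.948000]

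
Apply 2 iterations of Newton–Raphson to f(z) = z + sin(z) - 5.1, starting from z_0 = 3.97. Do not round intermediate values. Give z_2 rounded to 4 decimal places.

f'(z) = 1 + cos(z)
z_0 = 3.970000: f = -1.866856, f' = 0.323950 → z_1 = 3.970000 - (-1.866856)/(0.323950) = 9.732792
z_1 = 9.732792: f = 4.329625, f' = 0.047063 → z_2 = 9.732792 - (4.329625)/(0.047063) = -82.264390

-82.2644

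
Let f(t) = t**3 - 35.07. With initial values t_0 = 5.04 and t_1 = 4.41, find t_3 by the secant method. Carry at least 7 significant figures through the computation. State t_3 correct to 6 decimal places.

f(t_0) = 92.954064, f(t_1) = 50.696121
t_2 = 4.410000 - (50.696121)·(4.410000 - 5.040000)/(50.696121 - (92.954064)) = 3.654200; f(t_2) = 13.725179
t_3 = 3.654200 - (13.725179)·(3.654200 - 4.410000)/(13.725179 - (50.696121)) = 3.373615; f(t_3) = 3.326049

3.373615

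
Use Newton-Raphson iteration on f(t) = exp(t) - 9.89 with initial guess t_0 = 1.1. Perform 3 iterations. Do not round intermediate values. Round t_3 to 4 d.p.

f'(t) = exp(t)
t_0 = 1.100000: f = -6.885834, f' = 3.004166 → t_1 = 1.100000 - (-6.885834)/(3.004166) = 3.392095
t_1 = 3.392095: f = 19.838168, f' = 29.728168 → t_2 = 3.392095 - (19.838168)/(29.728168) = 2.724776
t_2 = 2.724776: f = 5.362999, f' = 15.252999 → t_3 = 2.724776 - (5.362999)/(15.252999) = 2.373173

2.3732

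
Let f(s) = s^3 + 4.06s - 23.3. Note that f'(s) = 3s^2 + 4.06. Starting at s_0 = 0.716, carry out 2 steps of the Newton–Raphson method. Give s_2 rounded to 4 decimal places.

3.0590

Newton update: s ← s − f(s)/f'(s).
s_0 = 0.716000: f = -20.025978, f' = 5.597968 → s_1 = 0.716000 - (-20.025978)/(5.597968) = 4.293366
s_1 = 4.293366: f = 73.270623, f' = 59.358965 → s_2 = 4.293366 - (73.270623)/(59.358965) = 3.059001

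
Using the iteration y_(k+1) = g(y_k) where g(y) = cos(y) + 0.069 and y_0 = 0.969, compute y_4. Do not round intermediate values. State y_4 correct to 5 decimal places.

0.82686

y_1 = g(0.969000) = 0.635124
y_2 = g(0.635124) = 0.873998
y_3 = g(0.873998) = 0.710766
y_4 = g(0.710766) = 0.826863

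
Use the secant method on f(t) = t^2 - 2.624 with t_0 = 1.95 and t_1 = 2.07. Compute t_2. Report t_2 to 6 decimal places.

Secant update: t_(k+1) = t_k − f(t_k)·(t_k − t_(k-1))/(f(t_k) − f(t_(k-1))).
f(t_0) = 1.178500, f(t_1) = 1.660900
t_2 = 2.070000 - (1.660900)·(2.070000 - 1.950000)/(1.660900 - (1.178500)) = 1.656841; f(t_2) = 0.121121

1.656841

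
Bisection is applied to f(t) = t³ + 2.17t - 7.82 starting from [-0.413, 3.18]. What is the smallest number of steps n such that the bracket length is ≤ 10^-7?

26

Initial width b − a = 3.18 − -0.413 = 3.593000.
After n steps the width is (b−a)/2^n; need (b−a)/2^n ≤ 10^-7.
So n ≥ log₂(3.593000/10^-7) = log₂(35930000.0000) ≈ 25.0987.
Hence n = 26.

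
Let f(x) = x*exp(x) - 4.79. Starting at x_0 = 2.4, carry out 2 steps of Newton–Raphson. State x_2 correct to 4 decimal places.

f'(x) = (x+1)*exp(x)
x_0 = 2.400000: f = 21.665623, f' = 37.478800 → x_1 = 2.400000 - (21.665623)/(37.478800) = 1.821923
x_1 = 1.821923: f = 6.476299, f' = 17.450039 → x_2 = 1.821923 - (6.476299)/(17.450039) = 1.450789

1.4508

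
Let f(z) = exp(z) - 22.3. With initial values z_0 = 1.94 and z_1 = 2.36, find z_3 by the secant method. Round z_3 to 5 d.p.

2.88108

f(z_0) = -15.341249, f(z_1) = -11.709049
z_2 = 2.360000 - (-11.709049)·(2.360000 - 1.940000)/(-11.709049 - (-15.341249)) = 3.713945; f(z_2) = 18.715301
z_3 = 3.713945 - (18.715301)·(3.713945 - 2.360000)/(18.715301 - (-11.709049)) = 2.881076; f(z_3) = -4.466542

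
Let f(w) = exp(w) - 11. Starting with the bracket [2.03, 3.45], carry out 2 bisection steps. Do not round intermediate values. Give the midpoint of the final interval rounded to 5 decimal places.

2.56250

f(2.030000) = -3.385914, f(3.450000) = 20.500392 (opposite signs)
step 1: m = 2.740000, f(m) = 4.486985 > 0 → root in [2.030000, 2.740000]
step 2: m = 2.385000, f(m) = -0.140937 < 0 → root in [2.385000, 2.740000]
Midpoint of [2.385000, 2.740000] = 2.562500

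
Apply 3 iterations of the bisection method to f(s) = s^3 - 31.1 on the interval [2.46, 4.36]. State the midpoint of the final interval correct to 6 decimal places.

3.053750

f(2.460000) = -16.213064, f(4.360000) = 51.781856 (opposite signs)
step 1: m = 3.410000, f(m) = 8.551821 > 0 → root in [2.460000, 3.410000]
step 2: m = 2.935000, f(m) = -5.817250 < 0 → root in [2.935000, 3.410000]
step 3: m = 3.172500, f(m) = 0.830439 > 0 → root in [2.935000, 3.172500]
Midpoint of [2.935000, 3.172500] = 3.053750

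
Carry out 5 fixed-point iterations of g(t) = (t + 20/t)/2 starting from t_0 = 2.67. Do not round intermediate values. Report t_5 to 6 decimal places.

4.472136

t_1 = g(2.670000) = 5.080318
t_2 = g(5.080318) = 4.508540
t_3 = g(4.508540) = 4.472283
t_4 = g(4.472283) = 4.472136
t_5 = g(4.472136) = 4.472136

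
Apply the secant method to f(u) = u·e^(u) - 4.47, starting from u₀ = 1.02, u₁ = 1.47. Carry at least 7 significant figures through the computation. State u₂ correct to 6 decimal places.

1.227198

Secant update: u_(k+1) = u_k − f(u_k)·(u_k − u_(k-1))/(f(u_k) − f(u_(k-1))).
f(u_0) = -1.641341, f(u_1) = 1.923376
u_2 = 1.470000 - (1.923376)·(1.470000 - 1.020000)/(1.923376 - (-1.641341)) = 1.227198; f(u_2) = -0.283219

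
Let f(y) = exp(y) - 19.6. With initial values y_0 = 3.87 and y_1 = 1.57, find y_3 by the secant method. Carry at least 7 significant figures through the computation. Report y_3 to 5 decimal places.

f(y_0) = 28.342386, f(y_1) = -14.793352
y_2 = 1.570000 - (-14.793352)·(1.570000 - 3.870000)/(-14.793352 - (28.342386)) = 2.358782; f(y_2) = -9.021937
y_3 = 2.358782 - (-9.021937)·(2.358782 - 1.570000)/(-9.021937 - (-14.793352)) = 3.591815; f(y_3) = 16.699908

3.59182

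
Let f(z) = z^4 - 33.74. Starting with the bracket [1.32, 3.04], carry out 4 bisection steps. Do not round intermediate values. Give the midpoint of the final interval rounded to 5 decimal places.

2.44875

f(1.320000) = -30.704042, f(3.040000) = 51.667171 (opposite signs)
step 1: m = 2.180000, f(m) = -11.154694 < 0 → root in [2.180000, 3.040000]
step 2: m = 2.610000, f(m) = 12.664706 > 0 → root in [2.180000, 2.610000]
step 3: m = 2.395000, f(m) = -0.838017 < 0 → root in [2.395000, 2.610000]
step 4: m = 2.502500, f(m) = 5.478985 > 0 → root in [2.395000, 2.502500]
Midpoint of [2.395000, 2.502500] = 2.448750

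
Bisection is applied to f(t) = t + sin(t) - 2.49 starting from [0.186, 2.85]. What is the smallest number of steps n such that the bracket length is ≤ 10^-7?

25

Initial width b − a = 2.85 − 0.186 = 2.664000.
After n steps the width is (b−a)/2^n; need (b−a)/2^n ≤ 10^-7.
So n ≥ log₂(2.664000/10^-7) = log₂(26640000.0000) ≈ 24.6671.
Hence n = 25.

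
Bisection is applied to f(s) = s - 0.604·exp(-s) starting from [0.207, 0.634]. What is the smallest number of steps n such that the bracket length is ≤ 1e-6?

Initial width b − a = 0.634 − 0.207 = 0.427000.
After n steps the width is (b−a)/2^n; need (b−a)/2^n ≤ 1e-6.
So n ≥ log₂(0.427000/1e-6) = log₂(427000.0000) ≈ 18.7039.
Hence n = 19.

19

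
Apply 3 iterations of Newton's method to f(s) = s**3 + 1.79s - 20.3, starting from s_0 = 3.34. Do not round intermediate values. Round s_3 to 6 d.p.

2.509745

Newton update: s ← s − f(s)/f'(s).
f'(s) = 3s**2 + 1.79
s_0 = 3.340000: f = 22.938304, f' = 35.256800 → s_1 = 3.340000 - (22.938304)/(35.256800) = 2.689393
s_1 = 2.689393: f = 3.965960, f' = 23.488512 → s_2 = 2.689393 - (3.965960)/(23.488512) = 2.520547
s_2 = 2.520547: f = 0.225204, f' = 20.849467 → s_3 = 2.520547 - (0.225204)/(20.849467) = 2.509745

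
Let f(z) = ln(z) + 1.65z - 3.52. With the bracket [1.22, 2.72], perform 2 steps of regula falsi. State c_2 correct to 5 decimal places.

f(1.220000) = -1.308149, f(2.720000) = 1.968632
step 1: c = 1.818827, f(c) = 0.079256 > 0 → new bracket [1.220000, 1.818827]
step 2: c = 1.784619, f(c) = 0.003826 > 0 → new bracket [1.220000, 1.784619]

1.78462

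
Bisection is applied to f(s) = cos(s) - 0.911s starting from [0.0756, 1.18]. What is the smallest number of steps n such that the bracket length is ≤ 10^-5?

17

Initial width b − a = 1.18 − 0.0756 = 1.104400.
After n steps the width is (b−a)/2^n; need (b−a)/2^n ≤ 10^-5.
So n ≥ log₂(1.104400/10^-5) = log₂(110440.0000) ≈ 16.7529.
Hence n = 17.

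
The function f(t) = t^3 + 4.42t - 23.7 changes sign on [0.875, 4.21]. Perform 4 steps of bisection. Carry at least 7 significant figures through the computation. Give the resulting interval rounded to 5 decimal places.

f(0.875000) = -19.162578, f(4.210000) = 69.526661 (opposite signs)
step 1: m = 2.542500, f(m) = 3.973349 > 0 → root in [0.875000, 2.542500]
step 2: m = 1.708750, f(m) = -11.158071 < 0 → root in [1.708750, 2.542500]
step 3: m = 2.125625, f(m) = -4.700565 < 0 → root in [2.125625, 2.542500]
step 4: m = 2.334062, f(m) = -0.667827 < 0 → root in [2.334062, 2.542500]

[2.33406, 2.54250]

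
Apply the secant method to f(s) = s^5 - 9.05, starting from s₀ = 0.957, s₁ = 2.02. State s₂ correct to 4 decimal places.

1.2240

f(s_0) = -8.247288, f(s_1) = 24.582322
s_2 = 2.020000 - (24.582322)·(2.020000 - 0.957000)/(24.582322 - (-8.247288)) = 1.224041; f(s_2) = -6.302228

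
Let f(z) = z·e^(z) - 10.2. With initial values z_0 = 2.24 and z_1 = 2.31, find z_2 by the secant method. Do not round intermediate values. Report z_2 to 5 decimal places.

1.89983

f(z_0) = 10.841062, f(z_1) = 13.071921
z_2 = 2.310000 - (13.071921)·(2.310000 - 2.240000)/(13.071921 - (10.841062)) = 1.899829; f(z_2) = 2.499877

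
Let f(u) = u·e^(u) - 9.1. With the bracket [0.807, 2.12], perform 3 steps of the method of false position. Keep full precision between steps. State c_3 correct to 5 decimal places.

f(0.807000) = -7.291372, f(2.120000) = 8.562011
step 1: c = 1.410882, f(c) = -3.315992 < 0 → new bracket [1.410882, 2.120000]
step 2: c = 1.608847, f(c) = -1.060517 < 0 → new bracket [1.608847, 2.120000]
step 3: c = 1.665182, f(c) = -0.296788 < 0 → new bracket [1.665182, 2.120000]

1.66518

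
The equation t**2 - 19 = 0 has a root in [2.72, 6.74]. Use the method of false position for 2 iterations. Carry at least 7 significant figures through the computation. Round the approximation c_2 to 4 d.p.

f(2.720000) = -11.601600, f(6.740000) = 26.427600
step 1: c = 3.946385, f(c) = -3.426047 < 0 → new bracket [3.946385, 6.740000]
step 2: c = 4.266984, f(c) = -0.792847 < 0 → new bracket [4.266984, 6.740000]

4.2670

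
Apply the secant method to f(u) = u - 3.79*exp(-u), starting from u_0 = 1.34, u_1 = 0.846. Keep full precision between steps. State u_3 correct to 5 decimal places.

Secant update: u_(k+1) = u_k − f(u_k)·(u_k − u_(k-1))/(f(u_k) − f(u_(k-1))).
f(u_0) = 0.347605, f(u_1) = -0.780395
u_2 = 0.846000 - (-0.780395)·(0.846000 - 1.340000)/(-0.780395 - (0.347605)) = 1.187769; f(u_2) = 0.032195
u_3 = 1.187769 - (0.032195)·(1.187769 - 0.846000)/(0.032195 - (-0.780395)) = 1.174228; f(u_3) = 0.002900

1.17423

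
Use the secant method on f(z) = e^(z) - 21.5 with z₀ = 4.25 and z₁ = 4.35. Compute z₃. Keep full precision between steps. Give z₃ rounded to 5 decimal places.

3.31885

f(z_0) = 48.605412, f(z_1) = 55.978463
z_2 = 4.350000 - (55.978463)·(4.350000 - 4.250000)/(55.978463 - (48.605412)) = 3.590769; f(z_2) = 14.761962
z_3 = 3.590769 - (14.761962)·(3.590769 - 4.350000)/(14.761962 - (55.978463)) = 3.318846; f(z_3) = 6.128444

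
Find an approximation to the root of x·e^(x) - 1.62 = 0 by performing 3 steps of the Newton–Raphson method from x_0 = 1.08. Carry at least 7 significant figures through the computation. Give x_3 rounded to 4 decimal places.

0.7587

f'(x) = (x + 1)·e^(x)
x_0 = 1.080000: f = 1.560254, f' = 6.124933 → x_1 = 1.080000 - (1.560254)/(6.124933) = 0.825262
x_1 = 0.825262: f = 0.263643, f' = 4.166121 → x_2 = 0.825262 - (0.263643)/(4.166121) = 0.761979
x_2 = 0.761979: f = 0.012551, f' = 3.775064 → x_3 = 0.761979 - (0.012551)/(3.775064) = 0.758655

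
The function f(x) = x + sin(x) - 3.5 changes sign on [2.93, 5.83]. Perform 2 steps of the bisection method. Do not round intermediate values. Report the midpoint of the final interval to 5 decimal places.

f(2.930000) = -0.359983, f(5.830000) = 1.892168 (opposite signs)
step 1: m = 4.380000, f(m) = -0.065266 < 0 → root in [4.380000, 5.830000]
step 2: m = 5.105000, f(m) = 0.681087 > 0 → root in [4.380000, 5.105000]
Midpoint of [4.380000, 5.105000] = 4.742500

4.74250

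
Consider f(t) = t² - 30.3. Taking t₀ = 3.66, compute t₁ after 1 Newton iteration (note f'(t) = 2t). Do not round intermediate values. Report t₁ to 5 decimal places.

5.96934

t_0 = 3.660000: f = -16.904400, f' = 7.320000 → t_1 = 3.660000 - (-16.904400)/(7.320000) = 5.969344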